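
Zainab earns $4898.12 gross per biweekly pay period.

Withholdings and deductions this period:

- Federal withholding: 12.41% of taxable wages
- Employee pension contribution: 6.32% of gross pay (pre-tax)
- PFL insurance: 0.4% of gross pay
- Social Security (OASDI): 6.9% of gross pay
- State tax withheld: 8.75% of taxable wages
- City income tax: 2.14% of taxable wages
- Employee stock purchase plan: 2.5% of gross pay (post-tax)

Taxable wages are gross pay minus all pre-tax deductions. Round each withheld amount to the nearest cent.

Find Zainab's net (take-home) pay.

$3039.41

Employee pension contribution: $4898.12 × 0.0632 = $309.56
Taxable wages = $4898.12 − $309.56 = $4588.56
City income tax: $4588.56 × 0.0214 = $98.20
Federal withholding: $4588.56 × 0.1241 = $569.44
State tax withheld: $4588.56 × 0.0875 = $401.50
PFL insurance: $4898.12 × 0.004 = $19.59
Social Security (OASDI): $4898.12 × 0.069 = $337.97
Employee stock purchase plan: $4898.12 × 0.025 = $122.45
Total deductions = $309.56 + $98.20 + $569.44 + $401.50 + $19.59 + $337.97 + $122.45 = $1858.71
Net pay = $4898.12 − $1858.71 = $3039.41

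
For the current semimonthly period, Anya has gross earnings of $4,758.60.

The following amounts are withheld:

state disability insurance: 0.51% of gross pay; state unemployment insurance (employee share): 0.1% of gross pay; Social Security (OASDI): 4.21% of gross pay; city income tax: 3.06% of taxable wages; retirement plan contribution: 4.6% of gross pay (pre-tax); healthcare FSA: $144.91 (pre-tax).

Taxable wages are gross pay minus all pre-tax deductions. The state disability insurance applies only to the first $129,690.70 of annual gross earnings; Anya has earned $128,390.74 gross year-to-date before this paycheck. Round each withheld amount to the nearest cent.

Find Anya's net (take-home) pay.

$4,048.58

Healthcare FSA: $144.91
Retirement plan contribution: $4,758.60 × 0.046 = $218.90
Pre-tax total = $144.91 + $218.90 = $363.81
Taxable wages = $4,758.60 − $363.81 = $4,394.79
City income tax: $4,394.79 × 0.0306 = $134.48
Social Security (OASDI): $4,758.60 × 0.0421 = $200.34
State unemployment insurance (employee share): $4,758.60 × 0.001 = $4.76
State disability insurance: only $129,690.70 − $128,390.74 = $1,299.96 of this check is subject → $1,299.96 × 0.0051 = $6.63
Total deductions = $144.91 + $218.90 + $134.48 + $200.34 + $4.76 + $6.63 = $710.02
Net pay = $4,758.60 − $710.02 = $4,048.58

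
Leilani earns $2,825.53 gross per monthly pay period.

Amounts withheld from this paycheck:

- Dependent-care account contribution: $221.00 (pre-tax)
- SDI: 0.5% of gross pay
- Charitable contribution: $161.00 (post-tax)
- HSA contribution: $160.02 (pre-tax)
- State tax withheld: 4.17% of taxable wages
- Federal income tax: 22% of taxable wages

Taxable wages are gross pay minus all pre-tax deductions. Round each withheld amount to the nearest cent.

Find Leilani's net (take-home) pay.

$1,629.65

Dependent-care account contribution: $221.00
HSA contribution: $160.02
Pre-tax total = $221.00 + $160.02 = $381.02
Taxable wages = $2,825.53 − $381.02 = $2,444.51
Federal income tax: $2,444.51 × 0.22 = $537.79
State tax withheld: $2,444.51 × 0.0417 = $101.94
SDI: $2,825.53 × 0.005 = $14.13
Charitable contribution: $161.00
Total deductions = $221.00 + $160.02 + $537.79 + $101.94 + $14.13 + $161.00 = $1,195.88
Net pay = $2,825.53 − $1,195.88 = $1,629.65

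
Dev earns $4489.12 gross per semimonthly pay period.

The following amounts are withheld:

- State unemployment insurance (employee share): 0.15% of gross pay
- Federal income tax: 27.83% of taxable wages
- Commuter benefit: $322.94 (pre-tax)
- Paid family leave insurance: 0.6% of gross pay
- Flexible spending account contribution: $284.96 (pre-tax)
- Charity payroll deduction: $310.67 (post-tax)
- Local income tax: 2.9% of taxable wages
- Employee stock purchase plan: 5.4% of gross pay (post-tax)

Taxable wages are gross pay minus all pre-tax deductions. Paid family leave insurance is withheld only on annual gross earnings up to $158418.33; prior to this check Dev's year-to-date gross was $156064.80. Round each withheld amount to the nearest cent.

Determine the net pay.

Flexible spending account contribution: $284.96
Commuter benefit: $322.94
Pre-tax total = $284.96 + $322.94 = $607.90
Taxable wages = $4489.12 − $607.90 = $3881.22
Federal income tax: $3881.22 × 0.2783 = $1080.14
Local income tax: $3881.22 × 0.029 = $112.56
Paid family leave insurance: only $158418.33 − $156064.80 = $2353.53 of this check is subject → $2353.53 × 0.006 = $14.12
State unemployment insurance (employee share): $4489.12 × 0.0015 = $6.73
Charity payroll deduction: $310.67
Employee stock purchase plan: $4489.12 × 0.054 = $242.41
Total deductions = $284.96 + $322.94 + $1080.14 + $112.56 + $14.12 + $6.73 + $310.67 + $242.41 = $2374.53
Net pay = $4489.12 − $2374.53 = $2114.59

$2114.59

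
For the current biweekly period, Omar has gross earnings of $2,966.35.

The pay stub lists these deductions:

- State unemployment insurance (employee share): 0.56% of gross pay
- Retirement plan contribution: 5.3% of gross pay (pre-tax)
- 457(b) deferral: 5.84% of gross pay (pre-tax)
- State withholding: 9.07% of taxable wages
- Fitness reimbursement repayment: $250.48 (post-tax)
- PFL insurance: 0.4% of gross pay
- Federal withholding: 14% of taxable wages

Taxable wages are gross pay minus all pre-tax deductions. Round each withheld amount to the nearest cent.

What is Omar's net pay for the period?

457(b) deferral: $2,966.35 × 0.0584 = $173.23
Retirement plan contribution: $2,966.35 × 0.053 = $157.22
Pre-tax total = $173.23 + $157.22 = $330.45
Taxable wages = $2,966.35 − $330.45 = $2,635.90
State withholding: $2,635.90 × 0.0907 = $239.08
Federal withholding: $2,635.90 × 0.14 = $369.03
State unemployment insurance (employee share): $2,966.35 × 0.0056 = $16.61
PFL insurance: $2,966.35 × 0.004 = $11.87
Fitness reimbursement repayment: $250.48
Total deductions = $173.23 + $157.22 + $239.08 + $369.03 + $16.61 + $11.87 + $250.48 = $1,217.52
Net pay = $2,966.35 − $1,217.52 = $1,748.83

$1,748.83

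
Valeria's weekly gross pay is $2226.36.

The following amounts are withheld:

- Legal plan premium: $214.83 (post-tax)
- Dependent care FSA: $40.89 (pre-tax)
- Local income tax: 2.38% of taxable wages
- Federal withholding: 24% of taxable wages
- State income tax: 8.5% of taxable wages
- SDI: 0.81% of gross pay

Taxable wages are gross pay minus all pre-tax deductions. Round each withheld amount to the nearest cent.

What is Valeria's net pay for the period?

$1190.33

Dependent care FSA: $40.89
Taxable wages = $2226.36 − $40.89 = $2185.47
Federal withholding: $2185.47 × 0.24 = $524.51
State income tax: $2185.47 × 0.085 = $185.76
Local income tax: $2185.47 × 0.0238 = $52.01
SDI: $2226.36 × 0.0081 = $18.03
Legal plan premium: $214.83
Total deductions = $40.89 + $524.51 + $185.76 + $52.01 + $18.03 + $214.83 = $1036.03
Net pay = $2226.36 − $1036.03 = $1190.33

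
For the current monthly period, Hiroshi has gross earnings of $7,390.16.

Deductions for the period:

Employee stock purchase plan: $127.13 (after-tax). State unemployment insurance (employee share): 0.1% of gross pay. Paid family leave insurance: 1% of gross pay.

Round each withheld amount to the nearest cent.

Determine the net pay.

$7,181.74

Paid family leave insurance: $7,390.16 × 0.01 = $73.90
State unemployment insurance (employee share): $7,390.16 × 0.001 = $7.39
Employee stock purchase plan: $127.13
Total deductions = $73.90 + $7.39 + $127.13 = $208.42
Net pay = $7,390.16 − $208.42 = $7,181.74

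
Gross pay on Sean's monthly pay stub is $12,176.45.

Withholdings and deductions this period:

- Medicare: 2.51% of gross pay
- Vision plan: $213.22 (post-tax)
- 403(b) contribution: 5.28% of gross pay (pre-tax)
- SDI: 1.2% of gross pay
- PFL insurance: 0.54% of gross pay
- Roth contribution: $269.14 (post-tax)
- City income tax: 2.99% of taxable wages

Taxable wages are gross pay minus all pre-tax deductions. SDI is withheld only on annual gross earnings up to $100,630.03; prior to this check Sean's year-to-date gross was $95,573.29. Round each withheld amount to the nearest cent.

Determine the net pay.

$10,274.26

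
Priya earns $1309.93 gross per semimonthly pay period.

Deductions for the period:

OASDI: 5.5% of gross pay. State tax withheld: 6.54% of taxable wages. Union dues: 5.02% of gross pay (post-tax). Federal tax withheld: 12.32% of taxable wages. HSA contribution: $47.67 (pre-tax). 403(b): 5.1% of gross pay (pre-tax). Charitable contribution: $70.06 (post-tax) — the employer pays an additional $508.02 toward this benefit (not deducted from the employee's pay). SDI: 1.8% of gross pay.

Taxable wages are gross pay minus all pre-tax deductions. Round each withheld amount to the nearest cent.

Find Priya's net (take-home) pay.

$738.54

HSA contribution: $47.67
403(b): $1309.93 × 0.051 = $66.81
Pre-tax total = $47.67 + $66.81 = $114.48
Taxable wages = $1309.93 − $114.48 = $1195.45
Federal tax withheld: $1195.45 × 0.1232 = $147.28
State tax withheld: $1195.45 × 0.0654 = $78.18
OASDI: $1309.93 × 0.055 = $72.05
SDI: $1309.93 × 0.018 = $23.58
Union dues: $1309.93 × 0.0502 = $65.76
Charitable contribution: $70.06
(Employer's $508.02 toward charitable contribution is not withheld from the employee.)
Total deductions = $47.67 + $66.81 + $147.28 + $78.18 + $72.05 + $23.58 + $65.76 + $70.06 = $571.39
Net pay = $1309.93 − $571.39 = $738.54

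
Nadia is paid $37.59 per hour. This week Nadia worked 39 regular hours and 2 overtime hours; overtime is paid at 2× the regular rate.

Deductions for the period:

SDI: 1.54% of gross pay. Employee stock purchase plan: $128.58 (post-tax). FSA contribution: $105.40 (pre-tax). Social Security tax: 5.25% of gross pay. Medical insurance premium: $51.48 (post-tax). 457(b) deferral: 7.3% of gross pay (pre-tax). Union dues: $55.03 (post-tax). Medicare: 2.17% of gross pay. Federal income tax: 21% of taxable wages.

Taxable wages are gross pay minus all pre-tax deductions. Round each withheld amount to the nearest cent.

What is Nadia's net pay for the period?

$720.53

Regular pay: 39 × $37.59 = $1466.01
Overtime pay: 2 × $37.59 × 2 = $150.36
Gross pay = $1466.01 + $150.36 = $1616.37
FSA contribution: $105.40
457(b) deferral: $1616.37 × 0.073 = $118.00
Pre-tax total = $105.40 + $118.00 = $223.40
Taxable wages = $1616.37 − $223.40 = $1392.97
Federal income tax: $1392.97 × 0.21 = $292.52
Medicare: $1616.37 × 0.0217 = $35.08
Social Security tax: $1616.37 × 0.0525 = $84.86
SDI: $1616.37 × 0.0154 = $24.89
Employee stock purchase plan: $128.58
Medical insurance premium: $51.48
Union dues: $55.03
Total deductions = $105.40 + $118.00 + $292.52 + $35.08 + $84.86 + $24.89 + $128.58 + $51.48 + $55.03 = $895.84
Net pay = $1616.37 − $895.84 = $720.53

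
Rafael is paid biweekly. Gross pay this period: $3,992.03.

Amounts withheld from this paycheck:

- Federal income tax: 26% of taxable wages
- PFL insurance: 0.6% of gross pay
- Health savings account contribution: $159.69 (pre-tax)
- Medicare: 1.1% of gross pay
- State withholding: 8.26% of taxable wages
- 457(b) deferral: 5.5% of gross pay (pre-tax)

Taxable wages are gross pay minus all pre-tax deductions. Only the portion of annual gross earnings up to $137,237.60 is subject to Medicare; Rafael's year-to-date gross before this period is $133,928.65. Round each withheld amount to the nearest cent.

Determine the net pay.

Health savings account contribution: $159.69
457(b) deferral: $3,992.03 × 0.055 = $219.56
Pre-tax total = $159.69 + $219.56 = $379.25
Taxable wages = $3,992.03 − $379.25 = $3,612.78
Federal income tax: $3,612.78 × 0.26 = $939.32
State withholding: $3,612.78 × 0.0826 = $298.42
Medicare: only $137,237.60 − $133,928.65 = $3,308.95 of this check is subject → $3,308.95 × 0.011 = $36.40
PFL insurance: $3,992.03 × 0.006 = $23.95
Total deductions = $159.69 + $219.56 + $939.32 + $298.42 + $36.40 + $23.95 = $1,677.34
Net pay = $3,992.03 − $1,677.34 = $2,314.69

$2,314.69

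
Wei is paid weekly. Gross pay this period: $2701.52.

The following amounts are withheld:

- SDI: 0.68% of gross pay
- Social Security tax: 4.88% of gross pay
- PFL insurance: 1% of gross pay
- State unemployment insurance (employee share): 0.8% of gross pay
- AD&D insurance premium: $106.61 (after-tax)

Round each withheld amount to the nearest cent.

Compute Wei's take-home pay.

Social Security tax: $2701.52 × 0.0488 = $131.83
State unemployment insurance (employee share): $2701.52 × 0.008 = $21.61
PFL insurance: $2701.52 × 0.01 = $27.02
SDI: $2701.52 × 0.0068 = $18.37
AD&D insurance premium: $106.61
Total deductions = $131.83 + $21.61 + $27.02 + $18.37 + $106.61 = $305.44
Net pay = $2701.52 − $305.44 = $2396.08

$2396.08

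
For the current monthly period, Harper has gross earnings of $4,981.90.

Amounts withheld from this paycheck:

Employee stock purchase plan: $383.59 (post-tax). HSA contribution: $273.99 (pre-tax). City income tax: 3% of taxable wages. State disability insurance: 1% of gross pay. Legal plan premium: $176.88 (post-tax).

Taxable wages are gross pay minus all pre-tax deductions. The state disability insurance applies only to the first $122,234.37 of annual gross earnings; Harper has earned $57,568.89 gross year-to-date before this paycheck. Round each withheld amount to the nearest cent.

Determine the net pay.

HSA contribution: $273.99
Taxable wages = $4,981.90 − $273.99 = $4,707.91
City income tax: $4,707.91 × 0.03 = $141.24
State disability insurance: cap not yet reached, full $4,981.90 is subject → $4,981.90 × 0.01 = $49.82
Employee stock purchase plan: $383.59
Legal plan premium: $176.88
Total deductions = $273.99 + $141.24 + $49.82 + $383.59 + $176.88 = $1,025.52
Net pay = $4,981.90 − $1,025.52 = $3,956.38

$3,956.38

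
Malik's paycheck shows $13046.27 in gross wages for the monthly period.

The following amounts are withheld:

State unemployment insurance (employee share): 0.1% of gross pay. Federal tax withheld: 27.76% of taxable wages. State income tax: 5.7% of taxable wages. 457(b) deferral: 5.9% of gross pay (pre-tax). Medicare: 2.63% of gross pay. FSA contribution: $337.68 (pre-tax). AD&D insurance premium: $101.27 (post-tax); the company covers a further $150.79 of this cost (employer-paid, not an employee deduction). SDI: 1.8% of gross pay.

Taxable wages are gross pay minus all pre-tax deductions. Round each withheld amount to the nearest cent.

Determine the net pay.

457(b) deferral: $13046.27 × 0.059 = $769.73
FSA contribution: $337.68
Pre-tax total = $769.73 + $337.68 = $1107.41
Taxable wages = $13046.27 − $1107.41 = $11938.86
Federal tax withheld: $11938.86 × 0.2776 = $3314.23
State income tax: $11938.86 × 0.057 = $680.52
Medicare: $13046.27 × 0.0263 = $343.12
SDI: $13046.27 × 0.018 = $234.83
State unemployment insurance (employee share): $13046.27 × 0.001 = $13.05
AD&D insurance premium: $101.27
(Employer's $150.79 toward AD&D insurance premium is not withheld from the employee.)
Total deductions = $769.73 + $337.68 + $3314.23 + $680.52 + $343.12 + $234.83 + $13.05 + $101.27 = $5794.43
Net pay = $13046.27 − $5794.43 = $7251.84

$7251.84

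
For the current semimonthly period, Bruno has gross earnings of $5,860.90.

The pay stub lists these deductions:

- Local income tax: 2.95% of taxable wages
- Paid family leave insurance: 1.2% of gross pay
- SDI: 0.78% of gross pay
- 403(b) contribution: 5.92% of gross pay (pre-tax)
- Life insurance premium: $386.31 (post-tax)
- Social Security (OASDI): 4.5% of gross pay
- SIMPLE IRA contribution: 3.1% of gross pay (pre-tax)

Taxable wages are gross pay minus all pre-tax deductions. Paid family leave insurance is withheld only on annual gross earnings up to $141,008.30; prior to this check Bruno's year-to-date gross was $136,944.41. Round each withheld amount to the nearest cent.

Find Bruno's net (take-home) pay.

403(b) contribution: $5,860.90 × 0.0592 = $346.97
SIMPLE IRA contribution: $5,860.90 × 0.031 = $181.69
Pre-tax total = $346.97 + $181.69 = $528.66
Taxable wages = $5,860.90 − $528.66 = $5,332.24
Local income tax: $5,332.24 × 0.0295 = $157.30
Social Security (OASDI): $5,860.90 × 0.045 = $263.74
SDI: $5,860.90 × 0.0078 = $45.72
Paid family leave insurance: only $141,008.30 − $136,944.41 = $4,063.89 of this check is subject → $4,063.89 × 0.012 = $48.77
Life insurance premium: $386.31
Total deductions = $346.97 + $181.69 + $157.30 + $263.74 + $45.72 + $48.77 + $386.31 = $1,430.50
Net pay = $5,860.90 − $1,430.50 = $4,430.40

$4,430.40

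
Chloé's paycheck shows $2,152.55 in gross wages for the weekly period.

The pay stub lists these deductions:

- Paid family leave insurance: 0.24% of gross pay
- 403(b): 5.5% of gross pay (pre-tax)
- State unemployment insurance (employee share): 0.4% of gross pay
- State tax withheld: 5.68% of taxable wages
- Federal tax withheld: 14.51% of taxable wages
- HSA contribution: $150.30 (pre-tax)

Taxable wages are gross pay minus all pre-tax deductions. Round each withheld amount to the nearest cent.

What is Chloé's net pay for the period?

HSA contribution: $150.30
403(b): $2,152.55 × 0.055 = $118.39
Pre-tax total = $150.30 + $118.39 = $268.69
Taxable wages = $2,152.55 − $268.69 = $1,883.86
State tax withheld: $1,883.86 × 0.0568 = $107.00
Federal tax withheld: $1,883.86 × 0.1451 = $273.35
Paid family leave insurance: $2,152.55 × 0.0024 = $5.17
State unemployment insurance (employee share): $2,152.55 × 0.004 = $8.61
Total deductions = $150.30 + $118.39 + $107.00 + $273.35 + $5.17 + $8.61 = $662.82
Net pay = $2,152.55 − $662.82 = $1,489.73

$1,489.73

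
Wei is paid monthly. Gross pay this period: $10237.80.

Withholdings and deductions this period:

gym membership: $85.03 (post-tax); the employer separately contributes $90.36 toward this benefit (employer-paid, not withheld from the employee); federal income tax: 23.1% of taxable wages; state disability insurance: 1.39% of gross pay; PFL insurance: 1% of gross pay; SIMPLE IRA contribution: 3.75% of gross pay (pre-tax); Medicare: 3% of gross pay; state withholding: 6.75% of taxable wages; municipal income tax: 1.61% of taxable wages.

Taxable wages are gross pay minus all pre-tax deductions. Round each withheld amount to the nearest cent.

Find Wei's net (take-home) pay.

SIMPLE IRA contribution: $10237.80 × 0.0375 = $383.92
Taxable wages = $10237.80 − $383.92 = $9853.88
Municipal income tax: $9853.88 × 0.0161 = $158.65
Federal income tax: $9853.88 × 0.231 = $2276.25
State withholding: $9853.88 × 0.0675 = $665.14
PFL insurance: $10237.80 × 0.01 = $102.38
State disability insurance: $10237.80 × 0.0139 = $142.31
Medicare: $10237.80 × 0.03 = $307.13
Gym membership: $85.03
(Employer's $90.36 toward gym membership is not withheld from the employee.)
Total deductions = $383.92 + $158.65 + $2276.25 + $665.14 + $102.38 + $142.31 + $307.13 + $85.03 = $4120.81
Net pay = $10237.80 − $4120.81 = $6116.99

$6116.99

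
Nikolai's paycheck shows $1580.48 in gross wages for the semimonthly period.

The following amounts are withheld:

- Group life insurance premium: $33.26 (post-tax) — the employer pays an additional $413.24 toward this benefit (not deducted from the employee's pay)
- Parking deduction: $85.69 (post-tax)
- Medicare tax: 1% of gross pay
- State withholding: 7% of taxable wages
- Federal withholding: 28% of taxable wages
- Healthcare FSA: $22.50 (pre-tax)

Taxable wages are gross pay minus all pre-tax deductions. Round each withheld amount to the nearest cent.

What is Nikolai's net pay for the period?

Healthcare FSA: $22.50
Taxable wages = $1580.48 − $22.50 = $1557.98
State withholding: $1557.98 × 0.07 = $109.06
Federal withholding: $1557.98 × 0.28 = $436.23
Medicare tax: $1580.48 × 0.01 = $15.80
Parking deduction: $85.69
Group life insurance premium: $33.26
(Employer's $413.24 toward group life insurance premium is not withheld from the employee.)
Total deductions = $22.50 + $109.06 + $436.23 + $15.80 + $85.69 + $33.26 = $702.54
Net pay = $1580.48 − $702.54 = $877.94

$877.94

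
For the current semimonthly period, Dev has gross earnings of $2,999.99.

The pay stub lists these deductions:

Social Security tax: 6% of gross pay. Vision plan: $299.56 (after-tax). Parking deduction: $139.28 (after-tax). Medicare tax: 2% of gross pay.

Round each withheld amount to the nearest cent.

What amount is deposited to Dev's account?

Social Security tax: $2,999.99 × 0.06 = $180.00
Medicare tax: $2,999.99 × 0.02 = $60.00
Vision plan: $299.56
Parking deduction: $139.28
Total deductions = $180.00 + $60.00 + $299.56 + $139.28 = $678.84
Net pay = $2,999.99 − $678.84 = $2,321.15

$2,321.15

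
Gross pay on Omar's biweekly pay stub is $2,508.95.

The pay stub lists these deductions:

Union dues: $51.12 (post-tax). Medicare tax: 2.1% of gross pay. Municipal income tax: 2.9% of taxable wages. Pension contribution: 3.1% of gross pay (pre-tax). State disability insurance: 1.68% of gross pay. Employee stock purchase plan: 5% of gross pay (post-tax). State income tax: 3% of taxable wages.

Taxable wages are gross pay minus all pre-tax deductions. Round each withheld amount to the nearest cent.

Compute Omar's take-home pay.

Pension contribution: $2,508.95 × 0.031 = $77.78
Taxable wages = $2,508.95 − $77.78 = $2,431.17
State income tax: $2,431.17 × 0.03 = $72.94
Municipal income tax: $2,431.17 × 0.029 = $70.50
Medicare tax: $2,508.95 × 0.021 = $52.69
State disability insurance: $2,508.95 × 0.0168 = $42.15
Employee stock purchase plan: $2,508.95 × 0.05 = $125.45
Union dues: $51.12
Total deductions = $77.78 + $72.94 + $70.50 + $52.69 + $42.15 + $125.45 + $51.12 = $492.63
Net pay = $2,508.95 − $492.63 = $2,016.32

$2,016.32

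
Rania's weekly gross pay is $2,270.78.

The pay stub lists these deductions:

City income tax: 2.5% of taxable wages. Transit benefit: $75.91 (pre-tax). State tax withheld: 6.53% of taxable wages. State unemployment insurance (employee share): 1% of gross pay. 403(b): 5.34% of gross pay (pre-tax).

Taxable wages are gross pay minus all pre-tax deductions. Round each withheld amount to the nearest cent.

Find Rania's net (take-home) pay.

403(b): $2,270.78 × 0.0534 = $121.26
Transit benefit: $75.91
Pre-tax total = $121.26 + $75.91 = $197.17
Taxable wages = $2,270.78 − $197.17 = $2,073.61
State tax withheld: $2,073.61 × 0.0653 = $135.41
City income tax: $2,073.61 × 0.025 = $51.84
State unemployment insurance (employee share): $2,270.78 × 0.01 = $22.71
Total deductions = $121.26 + $75.91 + $135.41 + $51.84 + $22.71 = $407.13
Net pay = $2,270.78 − $407.13 = $1,863.65

$1,863.65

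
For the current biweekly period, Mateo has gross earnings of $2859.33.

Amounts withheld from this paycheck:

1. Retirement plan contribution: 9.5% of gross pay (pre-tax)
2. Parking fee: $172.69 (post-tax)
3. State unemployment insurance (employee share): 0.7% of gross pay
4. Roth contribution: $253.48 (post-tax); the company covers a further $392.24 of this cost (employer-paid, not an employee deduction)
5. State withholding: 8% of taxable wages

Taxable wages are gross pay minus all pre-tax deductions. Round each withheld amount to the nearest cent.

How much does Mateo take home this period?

$1934.48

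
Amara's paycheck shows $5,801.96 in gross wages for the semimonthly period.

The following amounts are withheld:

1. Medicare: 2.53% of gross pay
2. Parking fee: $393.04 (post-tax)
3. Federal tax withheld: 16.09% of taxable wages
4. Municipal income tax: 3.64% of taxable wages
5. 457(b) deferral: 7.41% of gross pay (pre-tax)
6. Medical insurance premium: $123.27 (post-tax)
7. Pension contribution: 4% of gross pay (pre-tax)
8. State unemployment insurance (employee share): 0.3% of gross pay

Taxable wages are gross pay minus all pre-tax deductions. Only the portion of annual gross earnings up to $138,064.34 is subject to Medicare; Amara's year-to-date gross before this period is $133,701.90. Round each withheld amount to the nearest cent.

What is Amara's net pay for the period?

$3,481.75

Pension contribution: $5,801.96 × 0.04 = $232.08
457(b) deferral: $5,801.96 × 0.0741 = $429.93
Pre-tax total = $232.08 + $429.93 = $662.01
Taxable wages = $5,801.96 − $662.01 = $5,139.95
Federal tax withheld: $5,139.95 × 0.1609 = $827.02
Municipal income tax: $5,139.95 × 0.0364 = $187.09
State unemployment insurance (employee share): $5,801.96 × 0.003 = $17.41
Medicare: only $138,064.34 − $133,701.90 = $4,362.44 of this check is subject → $4,362.44 × 0.0253 = $110.37
Parking fee: $393.04
Medical insurance premium: $123.27
Total deductions = $232.08 + $429.93 + $827.02 + $187.09 + $17.41 + $110.37 + $393.04 + $123.27 = $2,320.21
Net pay = $5,801.96 − $2,320.21 = $3,481.75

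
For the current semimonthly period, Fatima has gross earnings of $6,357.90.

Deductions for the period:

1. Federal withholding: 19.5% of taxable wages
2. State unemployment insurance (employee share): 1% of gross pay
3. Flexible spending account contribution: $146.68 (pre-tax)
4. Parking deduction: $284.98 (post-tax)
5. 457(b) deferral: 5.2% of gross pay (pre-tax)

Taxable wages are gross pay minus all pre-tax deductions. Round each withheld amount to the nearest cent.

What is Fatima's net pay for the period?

457(b) deferral: $6,357.90 × 0.052 = $330.61
Flexible spending account contribution: $146.68
Pre-tax total = $330.61 + $146.68 = $477.29
Taxable wages = $6,357.90 − $477.29 = $5,880.61
Federal withholding: $5,880.61 × 0.195 = $1,146.72
State unemployment insurance (employee share): $6,357.90 × 0.01 = $63.58
Parking deduction: $284.98
Total deductions = $330.61 + $146.68 + $1,146.72 + $63.58 + $284.98 = $1,972.57
Net pay = $6,357.90 − $1,972.57 = $4,385.33

$4,385.33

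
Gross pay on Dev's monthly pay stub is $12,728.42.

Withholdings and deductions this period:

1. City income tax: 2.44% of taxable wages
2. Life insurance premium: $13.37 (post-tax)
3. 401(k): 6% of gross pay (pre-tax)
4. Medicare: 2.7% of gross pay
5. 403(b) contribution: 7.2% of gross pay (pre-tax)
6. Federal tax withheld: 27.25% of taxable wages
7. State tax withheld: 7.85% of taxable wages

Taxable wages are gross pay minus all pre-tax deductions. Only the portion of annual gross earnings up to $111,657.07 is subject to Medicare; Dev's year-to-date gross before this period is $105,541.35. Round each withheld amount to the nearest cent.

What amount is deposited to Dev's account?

$6,722.25

403(b) contribution: $12,728.42 × 0.072 = $916.45
401(k): $12,728.42 × 0.06 = $763.71
Pre-tax total = $916.45 + $763.71 = $1,680.16
Taxable wages = $12,728.42 − $1,680.16 = $11,048.26
City income tax: $11,048.26 × 0.0244 = $269.58
Federal tax withheld: $11,048.26 × 0.2725 = $3,010.65
State tax withheld: $11,048.26 × 0.0785 = $867.29
Medicare: only $111,657.07 − $105,541.35 = $6,115.72 of this check is subject → $6,115.72 × 0.027 = $165.12
Life insurance premium: $13.37
Total deductions = $916.45 + $763.71 + $269.58 + $3,010.65 + $867.29 + $165.12 + $13.37 = $6,006.17
Net pay = $12,728.42 − $6,006.17 = $6,722.25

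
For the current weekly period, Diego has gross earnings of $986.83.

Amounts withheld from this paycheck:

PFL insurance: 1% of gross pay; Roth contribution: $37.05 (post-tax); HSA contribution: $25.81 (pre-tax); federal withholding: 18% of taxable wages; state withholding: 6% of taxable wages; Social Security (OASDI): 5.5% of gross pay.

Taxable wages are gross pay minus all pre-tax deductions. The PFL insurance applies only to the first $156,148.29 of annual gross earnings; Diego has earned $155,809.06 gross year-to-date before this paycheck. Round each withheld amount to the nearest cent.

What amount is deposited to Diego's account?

$635.66

HSA contribution: $25.81
Taxable wages = $986.83 − $25.81 = $961.02
State withholding: $961.02 × 0.06 = $57.66
Federal withholding: $961.02 × 0.18 = $172.98
Social Security (OASDI): $986.83 × 0.055 = $54.28
PFL insurance: only $156,148.29 − $155,809.06 = $339.23 of this check is subject → $339.23 × 0.01 = $3.39
Roth contribution: $37.05
Total deductions = $25.81 + $57.66 + $172.98 + $54.28 + $3.39 + $37.05 = $351.17
Net pay = $986.83 − $351.17 = $635.66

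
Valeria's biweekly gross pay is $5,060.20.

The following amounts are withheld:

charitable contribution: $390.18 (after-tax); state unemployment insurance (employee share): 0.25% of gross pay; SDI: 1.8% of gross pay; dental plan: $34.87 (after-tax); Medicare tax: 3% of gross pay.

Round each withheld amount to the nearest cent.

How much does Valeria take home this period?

State unemployment insurance (employee share): $5,060.20 × 0.0025 = $12.65
Medicare tax: $5,060.20 × 0.03 = $151.81
SDI: $5,060.20 × 0.018 = $91.08
Charitable contribution: $390.18
Dental plan: $34.87
Total deductions = $12.65 + $151.81 + $91.08 + $390.18 + $34.87 = $680.59
Net pay = $5,060.20 − $680.59 = $4,379.61

$4,379.61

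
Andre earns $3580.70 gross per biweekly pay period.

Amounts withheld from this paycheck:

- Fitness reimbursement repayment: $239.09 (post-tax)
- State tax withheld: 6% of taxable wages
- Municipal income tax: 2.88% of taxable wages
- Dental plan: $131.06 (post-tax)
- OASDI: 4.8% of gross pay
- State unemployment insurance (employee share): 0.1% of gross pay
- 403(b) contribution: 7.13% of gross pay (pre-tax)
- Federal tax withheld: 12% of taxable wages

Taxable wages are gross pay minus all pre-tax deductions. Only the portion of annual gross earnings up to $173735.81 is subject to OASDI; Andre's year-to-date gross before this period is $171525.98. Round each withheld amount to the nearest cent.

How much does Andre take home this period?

403(b) contribution: $3580.70 × 0.0713 = $255.30
Taxable wages = $3580.70 − $255.30 = $3325.40
Federal tax withheld: $3325.40 × 0.12 = $399.05
Municipal income tax: $3325.40 × 0.0288 = $95.77
State tax withheld: $3325.40 × 0.06 = $199.52
State unemployment insurance (employee share): $3580.70 × 0.001 = $3.58
OASDI: only $173735.81 − $171525.98 = $2209.83 of this check is subject → $2209.83 × 0.048 = $106.07
Dental plan: $131.06
Fitness reimbursement repayment: $239.09
Total deductions = $255.30 + $399.05 + $95.77 + $199.52 + $3.58 + $106.07 + $131.06 + $239.09 = $1429.44
Net pay = $3580.70 − $1429.44 = $2151.26

$2151.26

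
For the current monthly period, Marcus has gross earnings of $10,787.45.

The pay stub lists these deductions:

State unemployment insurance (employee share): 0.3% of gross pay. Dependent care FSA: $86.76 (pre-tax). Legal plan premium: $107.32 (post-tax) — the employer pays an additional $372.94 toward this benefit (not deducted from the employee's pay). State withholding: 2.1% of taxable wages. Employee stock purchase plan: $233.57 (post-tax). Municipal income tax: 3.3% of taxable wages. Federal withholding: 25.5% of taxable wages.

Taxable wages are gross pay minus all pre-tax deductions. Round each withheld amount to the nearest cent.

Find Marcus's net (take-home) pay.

Dependent care FSA: $86.76
Taxable wages = $10,787.45 − $86.76 = $10,700.69
Municipal income tax: $10,700.69 × 0.033 = $353.12
State withholding: $10,700.69 × 0.021 = $224.71
Federal withholding: $10,700.69 × 0.255 = $2,728.68
State unemployment insurance (employee share): $10,787.45 × 0.003 = $32.36
Employee stock purchase plan: $233.57
Legal plan premium: $107.32
(Employer's $372.94 toward legal plan premium is not withheld from the employee.)
Total deductions = $86.76 + $353.12 + $224.71 + $2,728.68 + $32.36 + $233.57 + $107.32 = $3,766.52
Net pay = $10,787.45 − $3,766.52 = $7,020.93

$7,020.93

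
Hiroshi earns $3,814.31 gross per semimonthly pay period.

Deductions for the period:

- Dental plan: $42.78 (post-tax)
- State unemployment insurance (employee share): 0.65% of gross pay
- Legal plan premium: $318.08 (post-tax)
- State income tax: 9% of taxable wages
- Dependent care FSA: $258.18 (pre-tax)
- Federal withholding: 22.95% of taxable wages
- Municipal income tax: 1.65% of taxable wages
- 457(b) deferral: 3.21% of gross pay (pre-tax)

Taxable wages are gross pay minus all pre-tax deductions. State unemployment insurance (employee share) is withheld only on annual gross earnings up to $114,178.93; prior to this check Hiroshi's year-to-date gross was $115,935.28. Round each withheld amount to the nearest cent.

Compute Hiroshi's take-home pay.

$1,919.11

Dependent care FSA: $258.18
457(b) deferral: $3,814.31 × 0.0321 = $122.44
Pre-tax total = $258.18 + $122.44 = $380.62
Taxable wages = $3,814.31 − $380.62 = $3,433.69
Municipal income tax: $3,433.69 × 0.0165 = $56.66
State income tax: $3,433.69 × 0.09 = $309.03
Federal withholding: $3,433.69 × 0.2295 = $788.03
State unemployment insurance (employee share): annual cap $114,178.93 already reached (YTD $115,935.28), so $0.00
Dental plan: $42.78
Legal plan premium: $318.08
Total deductions = $258.18 + $122.44 + $56.66 + $309.03 + $788.03 + $0.00 + $42.78 + $318.08 = $1,895.20
Net pay = $3,814.31 − $1,895.20 = $1,919.11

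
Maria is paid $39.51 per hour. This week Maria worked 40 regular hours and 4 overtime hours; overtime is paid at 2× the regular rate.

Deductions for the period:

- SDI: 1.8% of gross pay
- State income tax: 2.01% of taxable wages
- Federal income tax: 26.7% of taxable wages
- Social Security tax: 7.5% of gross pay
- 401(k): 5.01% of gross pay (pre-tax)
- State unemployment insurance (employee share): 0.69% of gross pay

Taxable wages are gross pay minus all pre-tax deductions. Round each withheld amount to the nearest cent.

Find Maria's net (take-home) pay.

$1,094.80

Regular pay: 40 × $39.51 = $1,580.40
Overtime pay: 4 × $39.51 × 2 = $316.08
Gross pay = $1,580.40 + $316.08 = $1,896.48
401(k): $1,896.48 × 0.0501 = $95.01
Taxable wages = $1,896.48 − $95.01 = $1,801.47
Federal income tax: $1,801.47 × 0.267 = $480.99
State income tax: $1,801.47 × 0.0201 = $36.21
Social Security tax: $1,896.48 × 0.075 = $142.24
State unemployment insurance (employee share): $1,896.48 × 0.0069 = $13.09
SDI: $1,896.48 × 0.018 = $34.14
Total deductions = $95.01 + $480.99 + $36.21 + $142.24 + $13.09 + $34.14 = $801.68
Net pay = $1,896.48 − $801.68 = $1,094.80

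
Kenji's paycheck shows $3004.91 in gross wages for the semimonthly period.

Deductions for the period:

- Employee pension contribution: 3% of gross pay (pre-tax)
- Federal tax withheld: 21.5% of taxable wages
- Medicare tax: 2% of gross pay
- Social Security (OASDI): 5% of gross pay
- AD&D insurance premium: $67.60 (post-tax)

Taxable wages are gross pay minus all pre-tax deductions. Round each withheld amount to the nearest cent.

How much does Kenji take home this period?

$2010.14

Employee pension contribution: $3004.91 × 0.03 = $90.15
Taxable wages = $3004.91 − $90.15 = $2914.76
Federal tax withheld: $2914.76 × 0.215 = $626.67
Social Security (OASDI): $3004.91 × 0.05 = $150.25
Medicare tax: $3004.91 × 0.02 = $60.10
AD&D insurance premium: $67.60
Total deductions = $90.15 + $626.67 + $150.25 + $60.10 + $67.60 = $994.77
Net pay = $3004.91 − $994.77 = $2010.14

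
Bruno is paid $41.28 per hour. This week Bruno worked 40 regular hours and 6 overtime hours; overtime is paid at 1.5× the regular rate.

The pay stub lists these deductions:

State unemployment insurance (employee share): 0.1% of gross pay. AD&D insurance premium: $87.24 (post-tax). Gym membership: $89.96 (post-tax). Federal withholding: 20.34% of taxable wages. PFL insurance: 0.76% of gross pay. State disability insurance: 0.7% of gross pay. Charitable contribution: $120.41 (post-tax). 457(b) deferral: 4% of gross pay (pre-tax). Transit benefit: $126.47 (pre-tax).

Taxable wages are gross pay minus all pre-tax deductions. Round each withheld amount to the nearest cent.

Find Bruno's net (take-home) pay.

$1,116.94

Regular pay: 40 × $41.28 = $1,651.20
Overtime pay: 6 × $41.28 × 1.5 = $371.52
Gross pay = $1,651.20 + $371.52 = $2,022.72
457(b) deferral: $2,022.72 × 0.04 = $80.91
Transit benefit: $126.47
Pre-tax total = $80.91 + $126.47 = $207.38
Taxable wages = $2,022.72 − $207.38 = $1,815.34
Federal withholding: $1,815.34 × 0.2034 = $369.24
State unemployment insurance (employee share): $2,022.72 × 0.001 = $2.02
PFL insurance: $2,022.72 × 0.0076 = $15.37
State disability insurance: $2,022.72 × 0.007 = $14.16
AD&D insurance premium: $87.24
Charitable contribution: $120.41
Gym membership: $89.96
Total deductions = $80.91 + $126.47 + $369.24 + $2.02 + $15.37 + $14.16 + $87.24 + $120.41 + $89.96 = $905.78
Net pay = $2,022.72 − $905.78 = $1,116.94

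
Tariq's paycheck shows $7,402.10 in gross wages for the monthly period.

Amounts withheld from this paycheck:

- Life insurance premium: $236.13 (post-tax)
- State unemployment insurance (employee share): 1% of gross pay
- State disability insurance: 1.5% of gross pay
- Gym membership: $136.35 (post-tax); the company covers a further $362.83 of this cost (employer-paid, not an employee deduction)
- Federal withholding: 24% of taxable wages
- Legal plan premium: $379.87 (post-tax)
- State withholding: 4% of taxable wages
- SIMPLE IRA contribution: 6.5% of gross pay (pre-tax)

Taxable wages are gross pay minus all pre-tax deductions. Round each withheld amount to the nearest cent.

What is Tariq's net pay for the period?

$4,045.69

SIMPLE IRA contribution: $7,402.10 × 0.065 = $481.14
Taxable wages = $7,402.10 − $481.14 = $6,920.96
Federal withholding: $6,920.96 × 0.24 = $1,661.03
State withholding: $6,920.96 × 0.04 = $276.84
State unemployment insurance (employee share): $7,402.10 × 0.01 = $74.02
State disability insurance: $7,402.10 × 0.015 = $111.03
Legal plan premium: $379.87
Gym membership: $136.35
Life insurance premium: $236.13
(Employer's $362.83 toward gym membership is not withheld from the employee.)
Total deductions = $481.14 + $1,661.03 + $276.84 + $74.02 + $111.03 + $379.87 + $136.35 + $236.13 = $3,356.41
Net pay = $7,402.10 − $3,356.41 = $4,045.69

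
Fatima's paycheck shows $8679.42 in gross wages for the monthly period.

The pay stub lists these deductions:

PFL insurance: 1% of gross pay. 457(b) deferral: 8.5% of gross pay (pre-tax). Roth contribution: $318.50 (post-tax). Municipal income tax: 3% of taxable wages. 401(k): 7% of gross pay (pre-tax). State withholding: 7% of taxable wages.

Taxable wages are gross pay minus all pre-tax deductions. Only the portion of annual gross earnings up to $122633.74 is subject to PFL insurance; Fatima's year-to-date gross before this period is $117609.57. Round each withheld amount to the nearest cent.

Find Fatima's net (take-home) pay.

$6231.96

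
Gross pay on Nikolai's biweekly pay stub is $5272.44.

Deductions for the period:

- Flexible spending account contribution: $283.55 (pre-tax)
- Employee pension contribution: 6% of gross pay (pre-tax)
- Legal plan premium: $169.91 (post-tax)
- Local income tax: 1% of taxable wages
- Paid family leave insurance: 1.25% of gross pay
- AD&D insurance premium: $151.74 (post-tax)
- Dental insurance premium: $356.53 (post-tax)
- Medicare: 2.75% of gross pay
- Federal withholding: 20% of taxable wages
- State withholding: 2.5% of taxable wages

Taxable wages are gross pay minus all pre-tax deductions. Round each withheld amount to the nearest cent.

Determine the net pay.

$2685.41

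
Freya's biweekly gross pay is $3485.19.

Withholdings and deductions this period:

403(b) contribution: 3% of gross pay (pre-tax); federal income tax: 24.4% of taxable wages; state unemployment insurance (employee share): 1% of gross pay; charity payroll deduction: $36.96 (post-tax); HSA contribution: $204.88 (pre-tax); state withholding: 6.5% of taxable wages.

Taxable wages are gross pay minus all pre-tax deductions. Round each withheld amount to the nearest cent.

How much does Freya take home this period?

HSA contribution: $204.88
403(b) contribution: $3485.19 × 0.03 = $104.56
Pre-tax total = $204.88 + $104.56 = $309.44
Taxable wages = $3485.19 − $309.44 = $3175.75
Federal income tax: $3175.75 × 0.244 = $774.88
State withholding: $3175.75 × 0.065 = $206.42
State unemployment insurance (employee share): $3485.19 × 0.01 = $34.85
Charity payroll deduction: $36.96
Total deductions = $204.88 + $104.56 + $774.88 + $206.42 + $34.85 + $36.96 = $1362.55
Net pay = $3485.19 − $1362.55 = $2122.64

$2122.64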